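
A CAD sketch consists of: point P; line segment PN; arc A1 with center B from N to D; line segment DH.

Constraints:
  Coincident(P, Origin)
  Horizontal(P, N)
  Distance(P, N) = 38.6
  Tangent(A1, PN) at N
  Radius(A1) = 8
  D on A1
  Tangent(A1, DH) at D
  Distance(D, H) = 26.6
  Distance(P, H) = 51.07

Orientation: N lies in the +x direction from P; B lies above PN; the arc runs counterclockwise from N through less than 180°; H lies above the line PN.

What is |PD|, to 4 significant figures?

47.33

P is at the origin; PN is horizontal with |PN| = 38.6 and N on the +x side, so N = (38.60, 0.000). Tangency of A1 to PN means the radius BN is perpendicular to PN, so B = N + (0, 8) = (38.60, 8.000). Since BD ⟂ DH (tangency), |BH| = √(8.0² + 26.6²) = 27.78 regardless of where D sits on A1. So H lies on both circle(P, 51.07) and circle(B, 27.78); the above-PN intersection is H = (36.52, 35.70). D is the foot of the tangent from H: D = (46.07, 10.87).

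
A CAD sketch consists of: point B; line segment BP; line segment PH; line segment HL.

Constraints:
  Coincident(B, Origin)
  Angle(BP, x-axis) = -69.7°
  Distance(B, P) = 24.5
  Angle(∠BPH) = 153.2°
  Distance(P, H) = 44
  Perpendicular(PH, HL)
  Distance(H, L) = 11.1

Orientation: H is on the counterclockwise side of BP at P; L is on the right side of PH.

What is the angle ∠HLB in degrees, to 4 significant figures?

71.42°

∠BPH = 153.2°, so PH runs at -69.7° + (180° − 153.2°) = -42.90° from the x-axis; with |PH| = 44.0, H = P + 44.0·(cos -42.90°, sin -42.90°) = (40.73, -52.93). The perpendicularity gives HL at right angles to PH; with |HL| = 11.1 on the right of PH, L = H + 11.1·(-0.6807, -0.7325) = (33.18, -61.06). Then cos ∠HLB = LH·LB / (|LH||LB|), giving 71.42°.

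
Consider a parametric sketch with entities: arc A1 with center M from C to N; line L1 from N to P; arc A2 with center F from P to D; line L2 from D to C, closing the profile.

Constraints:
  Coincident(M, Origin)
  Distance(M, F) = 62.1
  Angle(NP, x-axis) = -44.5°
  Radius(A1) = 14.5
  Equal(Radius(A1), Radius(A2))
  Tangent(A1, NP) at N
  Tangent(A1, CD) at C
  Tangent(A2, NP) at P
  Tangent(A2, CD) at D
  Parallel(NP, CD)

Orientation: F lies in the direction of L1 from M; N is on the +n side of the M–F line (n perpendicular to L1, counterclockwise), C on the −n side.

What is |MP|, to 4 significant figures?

63.77

Tangency of A1 to both parallel lines with radius 14.5 puts N and C at M ± 14.5·n: N = (10.16, 10.34), C = (-10.16, -10.34). Equal radii place P and D the same way about F: P = F + 14.5·n = (54.46, -33.18), D = F − 14.5·n = (34.13, -53.87). Then |MP| = |P − M| = 63.77.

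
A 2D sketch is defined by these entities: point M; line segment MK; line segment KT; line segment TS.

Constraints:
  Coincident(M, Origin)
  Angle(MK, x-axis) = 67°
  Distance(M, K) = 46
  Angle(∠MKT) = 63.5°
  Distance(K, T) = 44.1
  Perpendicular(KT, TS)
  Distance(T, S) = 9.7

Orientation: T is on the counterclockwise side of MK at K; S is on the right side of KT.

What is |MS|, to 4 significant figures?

56.06

M is at the origin; MK runs at 67.0° with length 46.0, so K = 46.0·(cos 67.0°, sin 67.0°) = (17.97, 42.34). ∠MKT = 63.5°, so KT runs at 67.0° + (180° − 63.5°) = 183.5° from the x-axis; with |KT| = 44.1, T = K + 44.1·(cos 183.5°, sin 183.5°) = (-26.04, 39.65). The perpendicularity gives TS at right angles to KT; with |TS| = 9.7 on the right of KT, S = T + 9.7·(-0.06105, 0.9981) = (-26.64, 49.33). Then |MS| = |S − M| = 56.06.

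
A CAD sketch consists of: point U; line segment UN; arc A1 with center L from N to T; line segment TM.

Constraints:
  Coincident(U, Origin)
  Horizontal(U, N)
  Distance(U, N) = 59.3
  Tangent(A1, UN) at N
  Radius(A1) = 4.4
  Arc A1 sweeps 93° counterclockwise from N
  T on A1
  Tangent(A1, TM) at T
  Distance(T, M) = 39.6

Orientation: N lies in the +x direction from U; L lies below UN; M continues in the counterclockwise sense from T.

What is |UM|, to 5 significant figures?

72.098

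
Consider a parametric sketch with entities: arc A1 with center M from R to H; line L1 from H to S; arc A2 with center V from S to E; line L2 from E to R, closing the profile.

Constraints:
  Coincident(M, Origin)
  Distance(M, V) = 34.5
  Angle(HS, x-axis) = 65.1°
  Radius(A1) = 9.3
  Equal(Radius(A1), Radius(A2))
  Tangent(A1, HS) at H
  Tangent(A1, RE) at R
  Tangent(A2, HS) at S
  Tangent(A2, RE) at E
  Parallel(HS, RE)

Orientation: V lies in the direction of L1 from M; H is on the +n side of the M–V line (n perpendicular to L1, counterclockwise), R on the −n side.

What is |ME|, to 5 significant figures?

35.731

The slot axis is L1's direction at 65.1°, so u = (cos 65.1°, sin 65.1°) = (0.42104, 0.90704) and n = (−sin 65.1°, cos 65.1°) = (-0.90704, 0.42104). M is at the origin and V lies 34.5 along u from M, so V = 34.5·u = (14.526, 31.293). Tangency of A1 to both parallel lines with radius 9.3 puts H and R at M ± 9.3·n: H = (-8.4355, 3.9156), R = (8.4355, -3.9156). Equal radii place S and E the same way about V: S = V + 9.3·n = (6.0902, 35.209), E = V − 9.3·n = (22.961, 27.377). Then |ME| = |E − M| = 35.731.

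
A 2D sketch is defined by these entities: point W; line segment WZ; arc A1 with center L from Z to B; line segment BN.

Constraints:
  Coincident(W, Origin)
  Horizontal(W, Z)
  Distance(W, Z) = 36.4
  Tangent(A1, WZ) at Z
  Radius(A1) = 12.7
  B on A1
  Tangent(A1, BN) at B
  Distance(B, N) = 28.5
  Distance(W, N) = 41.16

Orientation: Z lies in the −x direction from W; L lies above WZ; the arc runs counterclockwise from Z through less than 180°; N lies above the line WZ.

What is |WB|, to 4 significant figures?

25.94

Checks: |LB| = 12.70 ✓; ∠(LB, BN) = 90.00° ✓; |BN| = 28.50 ✓; |WN| = 41.16 ✓.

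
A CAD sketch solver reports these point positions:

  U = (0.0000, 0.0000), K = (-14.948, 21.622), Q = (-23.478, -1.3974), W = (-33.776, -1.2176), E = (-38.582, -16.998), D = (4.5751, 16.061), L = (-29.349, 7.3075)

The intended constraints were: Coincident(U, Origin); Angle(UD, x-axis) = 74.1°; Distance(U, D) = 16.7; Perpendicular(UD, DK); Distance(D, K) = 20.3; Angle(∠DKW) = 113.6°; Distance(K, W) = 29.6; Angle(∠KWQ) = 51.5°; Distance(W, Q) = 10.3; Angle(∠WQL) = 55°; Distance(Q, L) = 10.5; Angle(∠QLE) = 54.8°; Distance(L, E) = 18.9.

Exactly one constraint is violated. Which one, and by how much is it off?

Distance(L, E) = 18.9 — off by 7.10.

U = (0.00, 0.00) ✓; UD at 74.10° ✓; |UD| = 16.70 ✓; ∠(UD, DK) = 90.00° ✓; |DK| = 20.30 ✓; ∠DKW = 113.6° ✓; |KW| = 29.60 ✓; ∠KWQ = 51.50° ✓; |WQ| = 10.30 ✓; ∠WQL = 55.00° ✓; |QL| = 10.50 ✓; ∠QLE = 54.80° ✓; |LE| = 26.00 ✗.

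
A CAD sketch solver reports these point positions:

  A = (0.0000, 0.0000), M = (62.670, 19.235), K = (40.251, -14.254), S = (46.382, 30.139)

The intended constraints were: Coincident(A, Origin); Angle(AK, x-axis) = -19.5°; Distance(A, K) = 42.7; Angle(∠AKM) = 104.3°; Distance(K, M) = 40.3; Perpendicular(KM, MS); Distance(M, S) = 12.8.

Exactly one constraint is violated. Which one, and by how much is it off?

Distance(M, S) = 12.8 — off by 6.80.

A = (0.00, 0.00) ✓; AK at -19.50° ✓; |AK| = 42.70 ✓; ∠AKM = 104.3° ✓; |KM| = 40.30 ✓; ∠(KM, MS) = 90.00° ✓; |MS| = 19.60 ✗.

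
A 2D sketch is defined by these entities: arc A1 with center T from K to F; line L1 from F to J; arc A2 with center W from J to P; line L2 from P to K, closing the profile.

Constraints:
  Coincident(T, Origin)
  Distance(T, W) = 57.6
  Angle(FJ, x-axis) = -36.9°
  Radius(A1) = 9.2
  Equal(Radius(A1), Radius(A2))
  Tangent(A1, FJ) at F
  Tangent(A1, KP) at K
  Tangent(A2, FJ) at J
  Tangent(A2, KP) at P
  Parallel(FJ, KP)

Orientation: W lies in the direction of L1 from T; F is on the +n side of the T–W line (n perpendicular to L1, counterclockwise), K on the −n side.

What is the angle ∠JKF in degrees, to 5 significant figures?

72.284°

Tangency of A1 to both parallel lines with radius 9.2 puts F and K at T ± 9.2·n: F = (5.5239, 7.3571), K = (-5.5239, -7.3571). Equal radii place J and P the same way about W: J = W + 9.2·n = (51.586, -27.227), P = W − 9.2·n = (40.538, -41.941). Then cos ∠JKF = KJ·KF / (|KJ||KF|), giving 72.284°.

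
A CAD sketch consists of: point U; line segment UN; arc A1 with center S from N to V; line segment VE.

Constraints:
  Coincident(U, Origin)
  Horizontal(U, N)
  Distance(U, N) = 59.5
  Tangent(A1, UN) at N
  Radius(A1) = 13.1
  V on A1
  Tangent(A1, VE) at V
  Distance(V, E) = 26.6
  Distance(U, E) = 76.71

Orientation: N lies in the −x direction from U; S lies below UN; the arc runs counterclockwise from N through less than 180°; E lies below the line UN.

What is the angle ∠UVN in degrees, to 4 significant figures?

40.49°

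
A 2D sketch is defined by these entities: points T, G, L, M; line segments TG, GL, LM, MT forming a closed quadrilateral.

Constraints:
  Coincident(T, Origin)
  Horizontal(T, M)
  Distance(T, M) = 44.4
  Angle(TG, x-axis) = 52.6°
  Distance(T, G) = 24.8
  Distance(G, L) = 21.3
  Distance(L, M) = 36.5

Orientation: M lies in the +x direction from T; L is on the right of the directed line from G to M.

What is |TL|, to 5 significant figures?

7.9099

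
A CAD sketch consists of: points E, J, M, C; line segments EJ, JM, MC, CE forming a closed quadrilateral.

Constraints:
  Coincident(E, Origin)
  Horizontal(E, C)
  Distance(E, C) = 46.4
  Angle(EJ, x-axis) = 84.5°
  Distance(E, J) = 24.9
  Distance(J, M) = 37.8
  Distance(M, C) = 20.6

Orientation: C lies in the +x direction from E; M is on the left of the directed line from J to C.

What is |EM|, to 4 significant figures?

44.35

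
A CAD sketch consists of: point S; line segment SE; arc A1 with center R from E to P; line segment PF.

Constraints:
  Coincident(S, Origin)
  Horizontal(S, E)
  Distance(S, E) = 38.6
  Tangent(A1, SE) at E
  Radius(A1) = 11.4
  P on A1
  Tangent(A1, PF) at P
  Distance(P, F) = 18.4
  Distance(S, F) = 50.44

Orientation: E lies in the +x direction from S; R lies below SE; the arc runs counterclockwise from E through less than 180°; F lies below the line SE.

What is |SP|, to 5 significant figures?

33.517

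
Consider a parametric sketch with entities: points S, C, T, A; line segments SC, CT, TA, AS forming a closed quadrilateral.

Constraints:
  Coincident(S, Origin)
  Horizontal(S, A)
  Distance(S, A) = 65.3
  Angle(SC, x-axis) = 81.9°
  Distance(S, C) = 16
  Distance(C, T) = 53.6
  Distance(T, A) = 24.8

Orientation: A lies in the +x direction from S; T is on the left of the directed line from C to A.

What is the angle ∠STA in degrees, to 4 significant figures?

91.19°

Checks: |CT| = 53.60 ✓; |TA| = 24.80 ✓.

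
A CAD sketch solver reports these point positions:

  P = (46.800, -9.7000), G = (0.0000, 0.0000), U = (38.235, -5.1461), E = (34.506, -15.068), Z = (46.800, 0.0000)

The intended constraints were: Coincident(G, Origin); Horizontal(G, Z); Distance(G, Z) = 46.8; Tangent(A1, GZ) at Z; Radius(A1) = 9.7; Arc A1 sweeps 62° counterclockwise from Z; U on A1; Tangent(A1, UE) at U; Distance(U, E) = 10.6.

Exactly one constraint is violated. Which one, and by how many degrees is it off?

Tangent(A1, UE) at U — off by 7.40°.

G = (0.00, 0.00) ✓; G.y = 0.00, Z.y = 0.00 ✓; |GZ| = 46.80 ✓; ∠(PZ, ZG) = 90.00° ✓; |PZ| = 9.700 ✓; bearing(P→U) − bearing(P→Z) = 62.00° ✓; |PU| = 9.700 ✓; ∠(PU, UE) = 82.60° ✗; |UE| = 10.60 ✓.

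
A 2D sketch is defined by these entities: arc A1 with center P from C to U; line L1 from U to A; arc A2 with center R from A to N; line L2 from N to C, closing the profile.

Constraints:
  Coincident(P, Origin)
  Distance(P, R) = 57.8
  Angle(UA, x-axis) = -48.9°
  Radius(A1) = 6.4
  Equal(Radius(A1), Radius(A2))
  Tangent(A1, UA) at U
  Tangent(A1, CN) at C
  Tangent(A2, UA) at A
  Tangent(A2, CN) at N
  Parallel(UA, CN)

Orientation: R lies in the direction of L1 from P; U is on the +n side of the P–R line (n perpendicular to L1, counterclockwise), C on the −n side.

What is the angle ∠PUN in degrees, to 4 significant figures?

77.51°

The slot axis is L1's direction at -48.9°, so u = (cos -48.9°, sin -48.9°) = (0.6574, -0.7536) and n = (−sin -48.9°, cos -48.9°) = (0.7536, 0.6574). P is at the origin and R lies 57.8 along u from P, so R = 57.8·u = (38.00, -43.56). Tangency of A1 to both parallel lines with radius 6.4 puts U and C at P ± 6.4·n: U = (4.823, 4.207), C = (-4.823, -4.207). Equal radii place A and N the same way about R: A = R + 6.4·n = (42.82, -39.35), N = R − 6.4·n = (33.17, -47.76). Then cos ∠PUN = UP·UN / (|UP||UN|), giving 77.51°.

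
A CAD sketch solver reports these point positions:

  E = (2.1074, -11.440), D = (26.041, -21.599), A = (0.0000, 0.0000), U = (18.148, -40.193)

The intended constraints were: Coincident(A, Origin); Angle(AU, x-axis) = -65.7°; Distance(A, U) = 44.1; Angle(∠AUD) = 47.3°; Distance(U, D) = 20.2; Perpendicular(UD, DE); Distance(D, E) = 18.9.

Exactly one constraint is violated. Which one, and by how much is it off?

Distance(D, E) = 18.9 — off by 7.10.

A = (0.00, 0.00) ✓; AU at -65.70° ✓; |AU| = 44.10 ✓; ∠AUD = 47.30° ✓; |UD| = 20.20 ✓; ∠(UD, DE) = 90.00° ✓; |DE| = 26.00 ✗.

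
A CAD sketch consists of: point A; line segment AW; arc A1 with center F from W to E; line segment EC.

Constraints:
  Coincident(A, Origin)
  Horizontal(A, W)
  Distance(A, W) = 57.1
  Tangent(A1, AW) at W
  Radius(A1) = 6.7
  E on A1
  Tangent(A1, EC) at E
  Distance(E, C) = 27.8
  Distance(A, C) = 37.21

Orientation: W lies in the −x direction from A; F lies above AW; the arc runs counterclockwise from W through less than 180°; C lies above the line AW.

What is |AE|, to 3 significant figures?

52.8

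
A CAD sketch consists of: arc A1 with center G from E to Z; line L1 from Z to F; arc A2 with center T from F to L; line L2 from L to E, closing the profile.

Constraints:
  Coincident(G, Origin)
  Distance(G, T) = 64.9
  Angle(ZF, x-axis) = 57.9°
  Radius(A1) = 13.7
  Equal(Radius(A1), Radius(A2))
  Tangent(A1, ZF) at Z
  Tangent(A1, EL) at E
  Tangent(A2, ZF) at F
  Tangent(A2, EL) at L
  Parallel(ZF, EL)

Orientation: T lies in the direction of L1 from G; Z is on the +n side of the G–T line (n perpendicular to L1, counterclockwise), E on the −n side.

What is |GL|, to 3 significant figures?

66.3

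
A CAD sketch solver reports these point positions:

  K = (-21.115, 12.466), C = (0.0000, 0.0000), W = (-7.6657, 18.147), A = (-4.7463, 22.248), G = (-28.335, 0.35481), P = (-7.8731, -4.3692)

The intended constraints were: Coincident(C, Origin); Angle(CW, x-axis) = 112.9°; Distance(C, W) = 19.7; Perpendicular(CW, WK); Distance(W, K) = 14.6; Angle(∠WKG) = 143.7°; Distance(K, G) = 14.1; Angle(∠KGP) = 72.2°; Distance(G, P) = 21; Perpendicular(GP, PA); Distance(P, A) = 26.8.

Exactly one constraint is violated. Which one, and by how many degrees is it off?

Perpendicular(GP, PA) — off by 6.30°.

C = (0.00, 0.00) ✓; CW at 112.9° ✓; |CW| = 19.70 ✓; ∠(CW, WK) = 90.00° ✓; |WK| = 14.60 ✓; ∠WKG = 143.7° ✓; |KG| = 14.10 ✓; ∠KGP = 72.20° ✓; |GP| = 21.00 ✓; ∠(GP, PA) = 96.30° ✗; |PA| = 26.80 ✓.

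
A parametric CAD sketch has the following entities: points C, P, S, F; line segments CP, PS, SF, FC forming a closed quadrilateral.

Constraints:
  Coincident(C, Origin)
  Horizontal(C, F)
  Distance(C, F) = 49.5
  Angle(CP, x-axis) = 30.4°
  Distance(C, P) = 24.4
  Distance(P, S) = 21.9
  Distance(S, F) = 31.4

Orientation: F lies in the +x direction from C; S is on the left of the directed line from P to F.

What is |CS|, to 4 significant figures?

45.82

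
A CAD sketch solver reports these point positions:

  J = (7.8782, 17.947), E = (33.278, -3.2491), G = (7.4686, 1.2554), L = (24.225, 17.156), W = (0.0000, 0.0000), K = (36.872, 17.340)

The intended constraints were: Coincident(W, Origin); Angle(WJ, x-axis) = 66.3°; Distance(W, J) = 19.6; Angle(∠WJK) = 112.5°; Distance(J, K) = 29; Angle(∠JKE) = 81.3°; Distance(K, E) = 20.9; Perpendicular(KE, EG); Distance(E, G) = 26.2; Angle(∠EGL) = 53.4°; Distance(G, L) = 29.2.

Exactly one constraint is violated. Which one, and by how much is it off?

Distance(G, L) = 29.2 — off by 6.10.

W = (0.00, 0.00) ✓; WJ at 66.30° ✓; |WJ| = 19.60 ✓; ∠WJK = 112.5° ✓; |JK| = 29.00 ✓; ∠JKE = 81.30° ✓; |KE| = 20.90 ✓; ∠(KE, EG) = 90.00° ✓; |EG| = 26.20 ✓; ∠EGL = 53.40° ✓; |GL| = 23.10 ✗.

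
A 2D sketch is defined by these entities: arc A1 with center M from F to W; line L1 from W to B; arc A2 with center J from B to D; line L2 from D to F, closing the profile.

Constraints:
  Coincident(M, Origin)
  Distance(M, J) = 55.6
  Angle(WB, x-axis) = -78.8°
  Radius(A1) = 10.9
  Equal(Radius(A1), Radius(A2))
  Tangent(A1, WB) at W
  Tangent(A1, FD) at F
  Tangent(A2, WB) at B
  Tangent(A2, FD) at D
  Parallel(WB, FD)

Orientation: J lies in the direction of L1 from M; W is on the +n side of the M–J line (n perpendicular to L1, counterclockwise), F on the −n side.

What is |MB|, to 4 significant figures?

56.66

The slot axis is L1's direction at -78.8°, so u = (cos -78.8°, sin -78.8°) = (0.1942, -0.9810) and n = (−sin -78.8°, cos -78.8°) = (0.9810, 0.1942). M is at the origin and J lies 55.6 along u from M, so J = 55.6·u = (10.80, -54.54). Tangency of A1 to both parallel lines with radius 10.9 puts W and F at M ± 10.9·n: W = (10.69, 2.117), F = (-10.69, -2.117). Equal radii place B and D the same way about J: B = J + 10.9·n = (21.49, -52.42), D = J − 10.9·n = (0.1070, -56.66). Then |MB| = |B − M| = 56.66.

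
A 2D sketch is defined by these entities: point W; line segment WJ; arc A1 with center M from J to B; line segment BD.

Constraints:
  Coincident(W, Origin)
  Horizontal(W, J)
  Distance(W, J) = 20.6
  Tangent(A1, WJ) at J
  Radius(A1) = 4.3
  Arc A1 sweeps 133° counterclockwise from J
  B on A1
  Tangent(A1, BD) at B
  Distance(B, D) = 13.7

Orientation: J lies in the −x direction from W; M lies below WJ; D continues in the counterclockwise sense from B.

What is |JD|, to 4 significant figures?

18.33

W is at the origin; W and J share the same y with |WJ| = 20.6 and J on the −x side, so J = (-20.60, 0.000). A1 meets WJ tangentially, so MJ is at right angles to WJ, so M = J + (0, -4.3) = (-20.60, -4.300). On A1, J sits at bearing 90° from M; a 133° counterclockwise sweep puts B at bearing 223°, so B = M + 4.3·(cos 223°, sin 223°) = (-23.74, -7.233). The tangent condition forces MB to be normal to BD, so BD runs along (−sin 223°, cos 223°); with |BD| = 13.7, D = (-14.40, -17.25). Then |JD| = |D − J| = 18.33.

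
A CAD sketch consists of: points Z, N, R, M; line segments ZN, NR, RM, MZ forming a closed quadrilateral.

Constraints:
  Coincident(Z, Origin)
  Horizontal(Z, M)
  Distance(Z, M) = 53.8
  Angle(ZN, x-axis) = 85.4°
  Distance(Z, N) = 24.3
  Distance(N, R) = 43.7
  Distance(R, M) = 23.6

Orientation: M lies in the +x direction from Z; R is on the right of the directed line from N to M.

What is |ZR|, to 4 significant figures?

32.54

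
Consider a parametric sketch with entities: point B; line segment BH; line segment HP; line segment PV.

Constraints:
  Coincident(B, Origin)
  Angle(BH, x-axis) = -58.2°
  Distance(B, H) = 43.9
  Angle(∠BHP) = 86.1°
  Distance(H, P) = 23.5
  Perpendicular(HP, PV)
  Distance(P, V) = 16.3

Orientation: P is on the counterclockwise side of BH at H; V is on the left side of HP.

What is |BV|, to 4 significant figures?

34.31

B is at the origin; BH runs at -58.2° with length 43.9, so H = 43.9·(cos -58.2°, sin -58.2°) = (23.13, -37.31). ∠BHP = 86.1°, so HP runs at -58.2° + (180° − 86.1°) = 35.70° from the x-axis; with |HP| = 23.5, P = H + 23.5·(cos 35.70°, sin 35.70°) = (42.22, -23.60). HP is perpendicular to PV; with |PV| = 16.3 on the left of HP, V = P + 16.3·(-0.5835, 0.8121) = (32.71, -10.36). Then |BV| = |V − B| = 34.31.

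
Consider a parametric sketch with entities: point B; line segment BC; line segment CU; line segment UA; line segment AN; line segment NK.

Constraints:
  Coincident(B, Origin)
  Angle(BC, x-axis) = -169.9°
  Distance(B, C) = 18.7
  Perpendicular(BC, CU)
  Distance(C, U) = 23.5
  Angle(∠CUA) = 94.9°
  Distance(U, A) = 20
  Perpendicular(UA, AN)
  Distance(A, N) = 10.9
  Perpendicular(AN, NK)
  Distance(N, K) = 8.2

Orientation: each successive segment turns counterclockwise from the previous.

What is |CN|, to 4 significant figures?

25.32

B is at the origin; BC runs at -169.9° with length 18.7, so C = (-18.41, -3.279). BC is perpendicular to CU, so CU runs at -79.90°; with |CU| = 23.5, U = (-14.29, -26.42). ∠CUA = 94.9° gives UA at 5.200° from the x-axis; with |UA| = 20.0, A = (5.629, -24.60). UA ⟂ AN, so AN runs at 95.20°; with |AN| = 10.9, N = (4.641, -13.75). Then |CN| = |N − C| = 25.32.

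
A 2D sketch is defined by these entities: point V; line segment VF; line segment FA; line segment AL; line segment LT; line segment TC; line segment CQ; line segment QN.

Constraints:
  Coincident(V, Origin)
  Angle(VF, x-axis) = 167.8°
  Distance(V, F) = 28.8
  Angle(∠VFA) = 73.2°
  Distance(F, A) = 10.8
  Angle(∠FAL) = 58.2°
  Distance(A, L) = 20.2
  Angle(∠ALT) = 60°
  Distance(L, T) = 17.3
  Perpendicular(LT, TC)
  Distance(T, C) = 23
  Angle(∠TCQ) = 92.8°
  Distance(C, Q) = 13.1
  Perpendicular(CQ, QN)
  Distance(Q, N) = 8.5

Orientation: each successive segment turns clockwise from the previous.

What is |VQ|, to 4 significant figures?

27.45

V is at the origin; VF runs at 167.8° with length 28.8, so F = (-28.15, 6.086). ∠VFA = 73.2° gives FA at 61.00° from the x-axis; with |FA| = 10.8, A = (-22.91, 15.53). ∠FAL = 58.2° gives AL at -60.80° from the x-axis; with |AL| = 20.2, L = (-13.06, -2.101). ∠ALT = 60.0° gives LT at 179.2° from the x-axis; with |LT| = 17.3, T = (-30.36, -1.859). LT ⟂ TC, so TC runs at 89.20°; with |TC| = 23.0, C = (-30.04, 21.14). ∠TCQ = 92.8° gives CQ at 2.000° from the x-axis; with |CQ| = 13.1, Q = (-16.94, 21.60). Then |VQ| = |Q − V| = 27.45.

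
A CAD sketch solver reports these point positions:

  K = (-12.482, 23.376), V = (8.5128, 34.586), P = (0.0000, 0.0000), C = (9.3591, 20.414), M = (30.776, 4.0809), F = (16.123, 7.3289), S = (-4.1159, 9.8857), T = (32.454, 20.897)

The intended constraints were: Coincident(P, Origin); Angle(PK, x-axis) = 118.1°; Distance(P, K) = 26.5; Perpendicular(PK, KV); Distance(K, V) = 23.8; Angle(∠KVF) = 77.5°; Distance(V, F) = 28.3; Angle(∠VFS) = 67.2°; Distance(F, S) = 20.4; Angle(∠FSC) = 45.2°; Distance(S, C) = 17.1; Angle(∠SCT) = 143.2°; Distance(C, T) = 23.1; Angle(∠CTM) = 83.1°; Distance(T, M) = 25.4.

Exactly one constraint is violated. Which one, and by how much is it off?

Distance(T, M) = 25.4 — off by 8.50.

P = (0.00, 0.00) ✓; PK at 118.1° ✓; |PK| = 26.50 ✓; ∠(PK, KV) = 90.00° ✓; |KV| = 23.80 ✓; ∠KVF = 77.50° ✓; |VF| = 28.30 ✓; ∠VFS = 67.20° ✓; |FS| = 20.40 ✓; ∠FSC = 45.20° ✓; |SC| = 17.10 ✓; ∠SCT = 143.2° ✓; |CT| = 23.10 ✓; ∠CTM = 83.10° ✓; |TM| = 16.90 ✗.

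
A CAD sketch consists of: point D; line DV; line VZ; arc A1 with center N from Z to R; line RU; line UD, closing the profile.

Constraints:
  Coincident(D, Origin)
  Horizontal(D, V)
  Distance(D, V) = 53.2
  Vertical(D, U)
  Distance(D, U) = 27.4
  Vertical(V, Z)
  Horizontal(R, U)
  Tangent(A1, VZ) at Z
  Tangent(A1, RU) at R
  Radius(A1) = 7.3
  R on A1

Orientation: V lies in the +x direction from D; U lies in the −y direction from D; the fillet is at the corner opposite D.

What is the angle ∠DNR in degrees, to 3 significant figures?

114°

The virtual corner opposite D is at (53.2, -27.4). A1 meets VZ tangentially, so NZ is at right angles to VZ and tangency of A1 to RU means the radius NR is perpendicular to RU, with radius 7.3, so the center N sits 7.3 in from both sides at N = (45.9, -20.1). That places the tangent points at Z = (53.2, -20.1) on VZ and R = (45.9, -27.4) on RU. Then cos ∠DNR = ND·NR / (|ND||NR|), giving 114°.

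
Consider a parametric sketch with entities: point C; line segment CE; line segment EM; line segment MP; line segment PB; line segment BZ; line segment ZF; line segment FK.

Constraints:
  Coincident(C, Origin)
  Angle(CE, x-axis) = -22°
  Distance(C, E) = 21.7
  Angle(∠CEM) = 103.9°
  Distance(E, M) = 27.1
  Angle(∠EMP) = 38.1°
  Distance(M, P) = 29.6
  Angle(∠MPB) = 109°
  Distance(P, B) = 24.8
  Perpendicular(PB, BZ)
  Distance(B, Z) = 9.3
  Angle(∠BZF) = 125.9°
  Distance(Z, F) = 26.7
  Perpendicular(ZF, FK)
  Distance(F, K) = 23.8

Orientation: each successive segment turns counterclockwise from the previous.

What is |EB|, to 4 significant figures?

17.68

∠EMP = 38.1° gives MP at -164.0° from the x-axis; with |MP| = 29.6, P = (7.557, 5.664). ∠MPB = 109.0° gives PB at -93.00° from the x-axis; with |PB| = 24.8, B = (6.259, -19.10). Then |EB| = |B − E| = 17.68.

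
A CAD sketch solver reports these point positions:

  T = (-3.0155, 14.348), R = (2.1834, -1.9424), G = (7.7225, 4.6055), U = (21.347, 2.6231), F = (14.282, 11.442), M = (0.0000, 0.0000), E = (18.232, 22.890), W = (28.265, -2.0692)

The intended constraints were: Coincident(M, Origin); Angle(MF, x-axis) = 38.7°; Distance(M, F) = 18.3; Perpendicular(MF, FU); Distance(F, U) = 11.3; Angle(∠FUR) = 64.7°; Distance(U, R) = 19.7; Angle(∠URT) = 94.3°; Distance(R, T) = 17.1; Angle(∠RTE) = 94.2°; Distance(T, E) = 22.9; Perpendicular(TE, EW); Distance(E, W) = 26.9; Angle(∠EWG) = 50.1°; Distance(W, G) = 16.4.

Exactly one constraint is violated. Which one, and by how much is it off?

Distance(W, G) = 16.4 — off by 5.20.

M = (0.00, 0.00) ✓; MF at 38.70° ✓; |MF| = 18.30 ✓; ∠(MF, FU) = 90.00° ✓; |FU| = 11.30 ✓; ∠FUR = 64.70° ✓; |UR| = 19.70 ✓; ∠URT = 94.30° ✓; |RT| = 17.10 ✓; ∠RTE = 94.20° ✓; |TE| = 22.90 ✓; ∠(TE, EW) = 90.00° ✓; |EW| = 26.90 ✓; ∠EWG = 50.10° ✓; |WG| = 21.60 ✗.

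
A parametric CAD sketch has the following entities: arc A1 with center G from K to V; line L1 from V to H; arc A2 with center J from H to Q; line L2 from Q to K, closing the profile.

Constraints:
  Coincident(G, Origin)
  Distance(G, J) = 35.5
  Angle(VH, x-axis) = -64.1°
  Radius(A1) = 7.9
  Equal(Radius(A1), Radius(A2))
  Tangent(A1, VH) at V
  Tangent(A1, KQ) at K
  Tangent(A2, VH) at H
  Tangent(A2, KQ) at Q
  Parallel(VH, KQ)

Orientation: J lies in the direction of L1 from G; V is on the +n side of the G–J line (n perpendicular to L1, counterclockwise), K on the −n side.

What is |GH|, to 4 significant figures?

36.37

Tangency of A1 to both parallel lines with radius 7.9 puts V and K at G ± 7.9·n: V = (7.107, 3.451), K = (-7.107, -3.451). Equal radii place H and Q the same way about J: H = J + 7.9·n = (22.61, -28.48), Q = J − 7.9·n = (8.400, -35.39). Then |GH| = |H − G| = 36.37.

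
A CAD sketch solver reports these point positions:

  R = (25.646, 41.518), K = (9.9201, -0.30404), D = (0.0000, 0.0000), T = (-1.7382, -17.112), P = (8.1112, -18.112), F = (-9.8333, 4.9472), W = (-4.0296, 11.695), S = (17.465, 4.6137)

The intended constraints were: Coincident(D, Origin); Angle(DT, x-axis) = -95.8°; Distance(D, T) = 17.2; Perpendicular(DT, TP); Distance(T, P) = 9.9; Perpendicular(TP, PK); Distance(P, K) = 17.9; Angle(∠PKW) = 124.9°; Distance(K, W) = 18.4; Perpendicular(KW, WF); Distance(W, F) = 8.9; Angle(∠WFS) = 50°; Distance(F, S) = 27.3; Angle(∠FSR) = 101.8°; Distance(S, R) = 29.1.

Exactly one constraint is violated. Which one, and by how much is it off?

Distance(S, R) = 29.1 — off by 8.70.

D = (0.00, 0.00) ✓; DT at -95.80° ✓; |DT| = 17.20 ✓; ∠(DT, TP) = 90.00° ✓; |TP| = 9.900 ✓; ∠(TP, PK) = 90.00° ✓; |PK| = 17.90 ✓; ∠PKW = 124.9° ✓; |KW| = 18.40 ✓; ∠(KW, WF) = 90.00° ✓; |WF| = 8.900 ✓; ∠WFS = 50.00° ✓; |FS| = 27.30 ✓; ∠FSR = 101.8° ✓; |SR| = 37.80 ✗.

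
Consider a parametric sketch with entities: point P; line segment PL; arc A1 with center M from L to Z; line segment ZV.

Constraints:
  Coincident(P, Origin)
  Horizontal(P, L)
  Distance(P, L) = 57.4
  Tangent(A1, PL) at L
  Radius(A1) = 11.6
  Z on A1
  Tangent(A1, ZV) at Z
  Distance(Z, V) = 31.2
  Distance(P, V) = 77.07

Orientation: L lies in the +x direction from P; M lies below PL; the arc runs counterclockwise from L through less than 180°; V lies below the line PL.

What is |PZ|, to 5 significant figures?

50.458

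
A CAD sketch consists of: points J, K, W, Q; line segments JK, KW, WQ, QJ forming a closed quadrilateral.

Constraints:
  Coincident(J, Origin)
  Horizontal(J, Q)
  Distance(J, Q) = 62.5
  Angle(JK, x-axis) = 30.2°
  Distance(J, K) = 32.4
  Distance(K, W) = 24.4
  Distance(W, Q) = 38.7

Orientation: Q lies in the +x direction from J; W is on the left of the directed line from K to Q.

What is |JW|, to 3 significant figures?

56.2

J is at the origin; JQ is horizontal with |JQ| = 62.5 and Q in +x, so Q = (62.5, 0). JK runs at 30.2° with |JK| = 32.4, so K = (28.0, 16.3). W is determined by |KW| = 24.4 and |WQ| = 38.7 together: it lies at the intersection of circle(K, 24.4) and circle(Q, 38.7). With |KQ| = 38.2, the foot of the radical line on KQ is 7.25 from K and the perpendicular offset is √(24.4² − 7.25²) = 23.3. Taking the left-of-KQ solution: W = (44.5, 34.3).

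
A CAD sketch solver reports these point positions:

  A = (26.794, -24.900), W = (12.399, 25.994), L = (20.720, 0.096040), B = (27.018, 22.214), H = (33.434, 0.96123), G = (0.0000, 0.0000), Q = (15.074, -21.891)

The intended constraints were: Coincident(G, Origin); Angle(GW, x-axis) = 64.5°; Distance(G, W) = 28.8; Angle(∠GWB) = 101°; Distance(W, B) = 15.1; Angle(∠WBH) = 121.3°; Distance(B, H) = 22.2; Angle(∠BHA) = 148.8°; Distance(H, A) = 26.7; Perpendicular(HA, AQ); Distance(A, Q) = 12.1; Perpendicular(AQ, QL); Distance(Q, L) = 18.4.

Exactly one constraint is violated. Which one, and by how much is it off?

Distance(Q, L) = 18.4 — off by 4.30.

G = (0.00, 0.00) ✓; GW at 64.50° ✓; |GW| = 28.80 ✓; ∠GWB = 101.0° ✓; |WB| = 15.10 ✓; ∠WBH = 121.3° ✓; |BH| = 22.20 ✓; ∠BHA = 148.8° ✓; |HA| = 26.70 ✓; ∠(HA, AQ) = 90.00° ✓; |AQ| = 12.10 ✓; ∠(AQ, QL) = 90.00° ✓; |QL| = 22.70 ✗.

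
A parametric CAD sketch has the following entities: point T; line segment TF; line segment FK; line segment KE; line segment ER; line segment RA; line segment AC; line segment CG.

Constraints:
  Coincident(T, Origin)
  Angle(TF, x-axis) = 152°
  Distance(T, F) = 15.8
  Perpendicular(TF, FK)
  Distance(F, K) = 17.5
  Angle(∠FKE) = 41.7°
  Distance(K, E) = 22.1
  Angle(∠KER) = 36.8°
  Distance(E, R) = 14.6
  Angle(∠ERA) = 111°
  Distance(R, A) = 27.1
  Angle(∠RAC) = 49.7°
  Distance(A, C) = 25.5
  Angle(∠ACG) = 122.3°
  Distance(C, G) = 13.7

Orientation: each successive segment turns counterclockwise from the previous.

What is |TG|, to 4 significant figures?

4.559

∠RAC = 49.7° gives AC at 2.800° from the x-axis; with |AC| = 25.5, C = (-6.466, -16.47). ∠ACG = 122.3° gives CG at 60.50° from the x-axis; with |CG| = 13.7, G = (0.2806, -4.550). Then |TG| = |G − T| = 4.559.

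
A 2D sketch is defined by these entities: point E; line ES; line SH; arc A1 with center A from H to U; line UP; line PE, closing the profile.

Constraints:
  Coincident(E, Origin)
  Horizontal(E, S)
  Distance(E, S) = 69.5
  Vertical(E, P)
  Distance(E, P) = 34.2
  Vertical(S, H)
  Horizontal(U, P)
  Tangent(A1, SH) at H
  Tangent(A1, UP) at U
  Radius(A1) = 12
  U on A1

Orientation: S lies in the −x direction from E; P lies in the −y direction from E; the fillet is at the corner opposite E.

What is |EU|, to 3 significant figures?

66.9

The virtual corner opposite E is at (-69.5, -34.2). Tangency of A1 to SH means the radius AH is perpendicular to SH and since A1 is tangent to UP there, AU ⟂ UP, with radius 12.0, so the center A sits 12.0 in from both sides at A = (-57.5, -22.2). That places the tangent points at H = (-69.5, -22.2) on SH and U = (-57.5, -34.2) on UP. Then |EU| = |U − E| = 66.9.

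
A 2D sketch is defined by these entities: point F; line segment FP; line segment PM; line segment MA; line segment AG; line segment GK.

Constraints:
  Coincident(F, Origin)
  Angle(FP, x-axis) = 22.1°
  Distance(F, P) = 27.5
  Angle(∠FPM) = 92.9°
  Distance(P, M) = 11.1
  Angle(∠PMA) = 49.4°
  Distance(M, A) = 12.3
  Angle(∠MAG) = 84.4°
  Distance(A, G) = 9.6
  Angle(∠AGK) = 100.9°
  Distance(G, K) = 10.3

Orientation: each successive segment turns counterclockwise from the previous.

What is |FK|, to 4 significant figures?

33.68

F is at the origin; FP runs at 22.1° with length 27.5, so P = (25.48, 10.35). ∠FPM = 92.9° gives PM at 109.2° from the x-axis; with |PM| = 11.1, M = (21.83, 20.83). ∠PMA = 49.4° gives MA at -120.2° from the x-axis; with |MA| = 12.3, A = (15.64, 10.20). ∠MAG = 84.4° gives AG at -24.60° from the x-axis; with |AG| = 9.6, G = (24.37, 6.202). ∠AGK = 100.9° gives GK at 54.50° from the x-axis; with |GK| = 10.3, K = (30.35, 14.59). Then |FK| = |K − F| = 33.68.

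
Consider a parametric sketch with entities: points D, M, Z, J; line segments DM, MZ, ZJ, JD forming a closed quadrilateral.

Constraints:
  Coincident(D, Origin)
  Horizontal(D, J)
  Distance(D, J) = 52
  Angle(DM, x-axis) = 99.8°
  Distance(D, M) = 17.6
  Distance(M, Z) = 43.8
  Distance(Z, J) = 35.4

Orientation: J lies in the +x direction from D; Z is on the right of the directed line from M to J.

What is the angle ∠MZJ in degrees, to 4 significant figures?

92.84°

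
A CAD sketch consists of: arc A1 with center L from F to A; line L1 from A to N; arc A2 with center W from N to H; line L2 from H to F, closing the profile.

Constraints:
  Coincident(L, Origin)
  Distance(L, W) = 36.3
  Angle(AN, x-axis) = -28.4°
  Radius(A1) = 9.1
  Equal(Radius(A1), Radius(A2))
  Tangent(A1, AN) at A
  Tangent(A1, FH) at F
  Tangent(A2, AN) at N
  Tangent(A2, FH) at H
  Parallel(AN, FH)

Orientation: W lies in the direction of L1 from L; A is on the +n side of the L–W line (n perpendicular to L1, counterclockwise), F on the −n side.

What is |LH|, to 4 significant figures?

37.42

Tangency of A1 to both parallel lines with radius 9.1 puts A and F at L ± 9.1·n: A = (4.328, 8.005), F = (-4.328, -8.005). Equal radii place N and H the same way about W: N = W + 9.1·n = (36.26, -9.260), H = W − 9.1·n = (27.60, -25.27). Then |LH| = |H − L| = 37.42.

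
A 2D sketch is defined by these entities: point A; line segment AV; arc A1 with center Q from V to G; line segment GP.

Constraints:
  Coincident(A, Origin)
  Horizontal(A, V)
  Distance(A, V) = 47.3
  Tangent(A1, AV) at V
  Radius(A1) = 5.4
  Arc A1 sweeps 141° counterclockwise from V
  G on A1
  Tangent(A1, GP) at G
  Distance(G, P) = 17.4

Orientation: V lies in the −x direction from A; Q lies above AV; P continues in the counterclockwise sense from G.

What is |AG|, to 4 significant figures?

44.94

Since A1 is tangent to AV there, QV ⟂ AV, so Q = V + (0, 5.4) = (-47.30, 5.400). On A1, V sits at bearing -90° from Q; a 141° counterclockwise sweep puts G at bearing 51°, so G = Q + 5.4·(cos 51°, sin 51°) = (-43.90, 9.597). Then |AG| = |G − A| = 44.94.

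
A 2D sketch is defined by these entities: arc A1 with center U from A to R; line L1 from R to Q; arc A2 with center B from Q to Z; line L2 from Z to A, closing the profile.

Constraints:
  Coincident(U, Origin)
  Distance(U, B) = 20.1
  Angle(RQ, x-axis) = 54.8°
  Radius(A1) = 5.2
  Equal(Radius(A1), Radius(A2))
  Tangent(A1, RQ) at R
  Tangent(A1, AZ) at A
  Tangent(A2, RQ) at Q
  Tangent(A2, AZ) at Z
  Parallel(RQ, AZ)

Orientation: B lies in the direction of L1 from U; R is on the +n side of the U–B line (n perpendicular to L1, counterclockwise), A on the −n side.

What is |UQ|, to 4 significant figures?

20.76

The slot axis is L1's direction at 54.8°, so u = (cos 54.8°, sin 54.8°) = (0.5764, 0.8171) and n = (−sin 54.8°, cos 54.8°) = (-0.8171, 0.5764). U is at the origin and B lies 20.1 along u from U, so B = 20.1·u = (11.59, 16.42). Tangency of A1 to both parallel lines with radius 5.2 puts R and A at U ± 5.2·n: R = (-4.249, 2.997), A = (4.249, -2.997). Equal radii place Q and Z the same way about B: Q = B + 5.2·n = (7.337, 19.42), Z = B − 5.2·n = (15.84, 13.43). Then |UQ| = |Q − U| = 20.76.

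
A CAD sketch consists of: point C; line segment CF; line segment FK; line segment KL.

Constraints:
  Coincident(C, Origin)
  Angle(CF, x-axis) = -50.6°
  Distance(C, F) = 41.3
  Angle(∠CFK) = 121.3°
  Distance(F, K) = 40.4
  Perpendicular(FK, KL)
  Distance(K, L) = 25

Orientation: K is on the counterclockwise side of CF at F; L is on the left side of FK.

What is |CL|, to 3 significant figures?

62.7

C is at the origin; CF runs at -50.6° with length 41.3, so F = 41.3·(cos -50.6°, sin -50.6°) = (26.2, -31.9). ∠CFK = 121.3°, so FK runs at -50.6° + (180° − 121.3°) = 8.10° from the x-axis; with |FK| = 40.4, K = F + 40.4·(cos 8.10°, sin 8.10°) = (66.2, -26.2). The perpendicularity gives KL at right angles to FK; with |KL| = 25.0 on the left of FK, L = K + 25.0·(-0.141, 0.990) = (62.7, -1.47). Then |CL| = |L − C| = 62.7.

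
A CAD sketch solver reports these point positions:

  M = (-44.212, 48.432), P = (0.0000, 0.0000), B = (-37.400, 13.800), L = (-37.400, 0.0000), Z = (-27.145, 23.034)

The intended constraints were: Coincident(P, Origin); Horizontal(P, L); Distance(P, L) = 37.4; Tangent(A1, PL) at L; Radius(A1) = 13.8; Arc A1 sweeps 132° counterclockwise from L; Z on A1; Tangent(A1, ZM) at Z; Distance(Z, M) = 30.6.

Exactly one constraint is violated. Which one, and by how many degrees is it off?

Tangent(A1, ZM) at Z — off by 8.10°.

P = (0.00, 0.00) ✓; P.y = 0.00, L.y = 0.00 ✓; |PL| = 37.40 ✓; ∠(BL, LP) = 90.00° ✓; |BL| = 13.80 ✓; bearing(B→Z) − bearing(B→L) = 132.0° ✓; |BZ| = 13.80 ✓; ∠(BZ, ZM) = 98.10° ✗; |ZM| = 30.60 ✓.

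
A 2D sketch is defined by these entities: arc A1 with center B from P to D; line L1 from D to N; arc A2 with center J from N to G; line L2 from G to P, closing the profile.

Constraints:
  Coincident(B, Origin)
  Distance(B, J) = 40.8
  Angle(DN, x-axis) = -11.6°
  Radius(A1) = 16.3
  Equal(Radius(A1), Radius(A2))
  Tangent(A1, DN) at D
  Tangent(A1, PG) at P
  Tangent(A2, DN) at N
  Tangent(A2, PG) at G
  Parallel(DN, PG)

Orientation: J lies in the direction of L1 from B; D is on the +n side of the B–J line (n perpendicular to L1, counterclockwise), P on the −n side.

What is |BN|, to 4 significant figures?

43.94

The slot axis is L1's direction at -11.6°, so u = (cos -11.6°, sin -11.6°) = (0.9796, -0.2011) and n = (−sin -11.6°, cos -11.6°) = (0.2011, 0.9796). B is at the origin and J lies 40.8 along u from B, so J = 40.8·u = (39.97, -8.204). Tangency of A1 to both parallel lines with radius 16.3 puts D and P at B ± 16.3·n: D = (3.278, 15.97), P = (-3.278, -15.97). Equal radii place N and G the same way about J: N = J + 16.3·n = (43.24, 7.763), G = J − 16.3·n = (36.69, -24.17). Then |BN| = |N − B| = 43.94.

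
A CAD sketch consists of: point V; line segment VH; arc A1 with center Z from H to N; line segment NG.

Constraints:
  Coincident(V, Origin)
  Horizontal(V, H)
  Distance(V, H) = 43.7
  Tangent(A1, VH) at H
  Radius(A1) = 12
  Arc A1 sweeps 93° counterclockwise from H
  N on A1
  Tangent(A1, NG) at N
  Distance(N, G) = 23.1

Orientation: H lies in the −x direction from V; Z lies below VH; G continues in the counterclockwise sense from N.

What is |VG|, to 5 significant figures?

65.128

V is at the origin; V and H share the same y with |VH| = 43.7 and H on the −x side, so H = (-43.700, 0.0000). Since A1 is tangent to VH there, ZH ⟂ VH, so Z = H + (0, -12) = (-43.700, -12.000). On A1, H sits at bearing 90° from Z; a 93° counterclockwise sweep puts N at bearing 183°, so N = Z + 12.0·(cos 183°, sin 183°) = (-55.684, -12.628). The tangent condition forces ZN to be normal to NG, so NG runs along (−sin 183°, cos 183°); with |NG| = 23.1, G = (-54.475, -35.696). Then |VG| = |G − V| = 65.128.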